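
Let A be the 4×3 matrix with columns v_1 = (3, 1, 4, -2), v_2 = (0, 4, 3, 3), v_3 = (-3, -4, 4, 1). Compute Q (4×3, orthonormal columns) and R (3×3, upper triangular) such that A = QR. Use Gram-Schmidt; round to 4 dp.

v_1 = (3, 1, 4, -2); ‖v_1‖ = 5.4772, so q_1 = (0.5477, 0.1826, 0.7303, -0.3651).
q_1·v_2 = 0.5477·0 + 0.1826·4 + 0.7303·3 + (-0.3651)·3 = 1.8257.
u_2 = v_2 − 1.8257·q_1 = (-1.0000, 3.6667, 1.6667, 3.6667).
‖u_2‖ = 5.5377, so q_2 = (-0.1806, 0.6621, 0.3010, 0.6621).
q_1·v_3 = 0.5477·(-3) + 0.1826·(-4) + 0.7303·4 + (-0.3651)·1 = 0.1826; q_2·v_3 = (-0.1806)·(-3) + 0.6621·(-4) + 0.3010·4 + 0.6621·1 = -0.2408.
u_3 = v_3 − 0.1826·q_1 + 0.2408·q_2 = (-3.1435, -3.8739, 3.9391, 1.2261).
‖u_3‖ = 6.4737, so q_3 = (-0.4856, -0.5984, 0.6085, 0.1894).

Q = [[0.5477, -0.1806, -0.4856], [0.1826, 0.6621, -0.5984], [0.7303, 0.3010, 0.6085], [-0.3651, 0.6621, 0.1894]], R = [[5.4772, 1.8257, 0.1826], [0.0000, 5.5377, -0.2408], [0.0000, 0.0000, 6.4737]]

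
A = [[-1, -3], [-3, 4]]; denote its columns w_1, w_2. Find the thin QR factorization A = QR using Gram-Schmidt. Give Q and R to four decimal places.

Q = [[-0.3162, -0.9487], [-0.9487, 0.3162]], R = [[3.1623, -2.8460], [0.0000, 4.1110]]

w_1 = (-1, -3); ‖w_1‖ = 3.1623, so e_1 = (-0.3162, -0.9487).
e_1·w_2 = (-0.3162)·(-3) + (-0.9487)·4 = -2.8460.
u_2 = w_2 + 2.8460·e_1 = (-3.9000, 1.3000).
‖u_2‖ = 4.1110, so e_2 = (-0.9487, 0.3162).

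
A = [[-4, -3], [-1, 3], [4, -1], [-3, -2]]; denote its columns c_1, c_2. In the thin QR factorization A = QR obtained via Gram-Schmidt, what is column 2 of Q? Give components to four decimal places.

e_2 = (-0.4353, 0.7272, -0.4565, -0.2707)

e_1 = c_1/‖c_1‖ = (-4, -1, 4, -3)/6.4807 = (-0.6172, -0.1543, 0.6172, -0.4629).
r_{12} = e_1·c_2 = 1.6973.
u_2 = c_2 − 1.6973·e_1 = (-1.9524, 3.2619, -2.0476, -1.2143).
‖u_2‖ = 4.4854, so e_2 = (-0.4353, 0.7272, -0.4565, -0.2707).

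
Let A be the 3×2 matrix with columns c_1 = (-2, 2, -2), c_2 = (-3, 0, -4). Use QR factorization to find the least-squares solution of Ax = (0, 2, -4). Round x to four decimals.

c_1 = (-2, 2, -2); ‖c_1‖ = 3.4641, so e_1 = (-0.5774, 0.5774, -0.5774).
e_1·c_2 = (-0.5774)·(-3) + 0.5774·0 + (-0.5774)·(-4) = 4.0415.
u_2 = c_2 − 4.0415·e_1 = (-0.6667, -2.3333, -1.6667).
‖u_2‖ = 2.9439, so e_2 = (-0.2265, -0.7926, -0.5661).
Qᵀb = (3.4641, 0.6794).
Back-substitute: x_2 = 0.6794/2.9439 = 0.2308.
x_1 = (3.4641 − 4.0415·0.2308)/3.4641 = 0.7308.

x = (0.7308, 0.2308)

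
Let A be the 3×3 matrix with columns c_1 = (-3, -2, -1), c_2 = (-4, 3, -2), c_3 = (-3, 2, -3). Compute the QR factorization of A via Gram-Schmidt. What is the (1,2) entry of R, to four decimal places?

c_1 = (-3, -2, -1); ‖c_1‖ = 3.7417, so q_1 = (-0.8018, -0.5345, -0.2673).
r_{12} = q_1·c_2 = 2.1381.

r_{12} = 2.1381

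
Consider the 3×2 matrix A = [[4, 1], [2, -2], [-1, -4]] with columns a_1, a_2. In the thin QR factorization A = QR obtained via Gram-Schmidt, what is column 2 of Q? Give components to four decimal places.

q_1 = a_1/‖a_1‖ = (4, 2, -1)/4.5826 = (0.8729, 0.4364, -0.2182).
r_{12} = q_1·a_2 = 0.8729.
u_2 = a_2 − 0.8729·q_1 = (0.2381, -2.3810, -3.8095).
‖u_2‖ = 4.4987, so q_2 = (0.0529, -0.5293, -0.8468).

q_2 = (0.0529, -0.5293, -0.8468)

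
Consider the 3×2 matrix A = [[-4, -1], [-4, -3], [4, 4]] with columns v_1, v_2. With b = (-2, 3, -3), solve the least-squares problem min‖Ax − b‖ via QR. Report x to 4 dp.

x = (0.8571, -1.7857)

v_1 = (-4, -4, 4); ‖v_1‖ = 6.9282, so e_1 = (-0.5774, -0.5774, 0.5774).
e_1·v_2 = (-0.5774)·(-1) + (-0.5774)·(-3) + 0.5774·4 = 4.6188.
u_2 = v_2 − 4.6188·e_1 = (1.6667, -0.3333, 1.3333).
‖u_2‖ = 2.1602, so e_2 = (0.7715, -0.1543, 0.6172).
Qᵀb = (-2.3094, -3.8576).
Back-substitute: x_2 = -3.8576/2.1602 = -1.7857.
x_1 = (-2.3094 − 4.6188·(-1.7857))/6.9282 = 0.8571.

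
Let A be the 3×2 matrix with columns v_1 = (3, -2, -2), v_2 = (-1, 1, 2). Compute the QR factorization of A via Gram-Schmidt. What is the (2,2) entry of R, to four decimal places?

r_{22} = 1.1114

v_1 = (3, -2, -2); ‖v_1‖ = 4.1231, so e_1 = (0.7276, -0.4851, -0.4851).
e_1·v_2 = 0.7276·(-1) + (-0.4851)·1 + (-0.4851)·2 = -2.1828.
u_2 = v_2 + 2.1828·e_1 = (0.5882, -0.0588, 0.9412).
r_{22} = ‖u_2‖ = 1.1114.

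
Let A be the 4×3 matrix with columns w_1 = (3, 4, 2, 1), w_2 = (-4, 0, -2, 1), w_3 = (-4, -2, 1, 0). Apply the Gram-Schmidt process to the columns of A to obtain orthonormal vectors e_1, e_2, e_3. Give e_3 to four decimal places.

w_1 = (3, 4, 2, 1); ‖w_1‖ = 5.4772, so e_1 = (0.5477, 0.7303, 0.3651, 0.1826).
e_1·w_2 = 0.5477·(-4) + 0.7303·0 + 0.3651·(-2) + 0.1826·1 = -2.7386.
u_2 = w_2 + 2.7386·e_1 = (-2.5000, 2.0000, -1.0000, 1.5000).
‖u_2‖ = 3.6742, so e_2 = (-0.6804, 0.5443, -0.2722, 0.4082).
e_1·w_3 = 0.5477·(-4) + 0.7303·(-2) + 0.3651·1 + 0.1826·0 = -3.2863; e_2·w_3 = (-0.6804)·(-4) + 0.5443·(-2) + (-0.2722)·1 + 0.4082·0 = 1.3608.
u_3 = w_3 + 3.2863·e_1 − 1.3608·e_2 = (-1.2741, -0.3407, 2.5704, 0.0444).
‖u_3‖ = 2.8893, so e_3 = (-0.4410, -0.1179, 0.8896, 0.0154).

e_3 = (-0.4410, -0.1179, 0.8896, 0.0154)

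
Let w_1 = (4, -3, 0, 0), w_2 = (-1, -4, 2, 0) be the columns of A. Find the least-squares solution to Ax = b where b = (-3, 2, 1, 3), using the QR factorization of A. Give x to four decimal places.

w_1 = (4, -3, 0, 0); ‖w_1‖ = 5.0000, so q_1 = (0.8000, -0.6000, 0.0000, 0.0000).
q_1·w_2 = 0.8000·(-1) + (-0.6000)·(-4) + 0.0000·2 + 0.0000·0 = 1.6000.
u_2 = w_2 − 1.6000·q_1 = (-2.2800, -3.0400, 2.0000, 0.0000).
‖u_2‖ = 4.2942, so q_2 = (-0.5310, -0.7079, 0.4657, 0.0000).
Qᵀb = (-3.6000, 0.6427).
Back-substitute: x_2 = 0.6427/4.2942 = 0.1497.
x_1 = (-3.6000 − 1.6000·0.1497)/5.0000 = -0.7679.

x = (-0.7679, 0.1497)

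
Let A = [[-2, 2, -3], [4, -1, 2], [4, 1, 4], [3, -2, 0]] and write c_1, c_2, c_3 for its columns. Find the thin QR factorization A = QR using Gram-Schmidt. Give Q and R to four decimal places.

c_1 = (-2, 4, 4, 3); ‖c_1‖ = 6.7082, so q_1 = (-0.2981, 0.5963, 0.5963, 0.4472).
q_1·c_2 = (-0.2981)·2 + 0.5963·(-1) + 0.5963·1 + 0.4472·(-2) = -1.4907.
u_2 = c_2 + 1.4907·q_1 = (1.5556, -0.1111, 1.8889, -1.3333).
‖u_2‖ = 2.7889, so q_2 = (0.5578, -0.0398, 0.6773, -0.4781).
q_1·c_3 = (-0.2981)·(-3) + 0.5963·2 + 0.5963·4 + 0.4472·0 = 4.4721; q_2·c_3 = 0.5578·(-3) + (-0.0398)·2 + 0.6773·4 + (-0.4781)·0 = 0.9562.
u_3 = c_3 − 4.4721·q_1 − 0.9562·q_2 = (-2.2000, -0.6286, 0.6857, -1.5429).
‖u_3‖ = 2.8435, so q_3 = (-0.7737, -0.2211, 0.2411, -0.5426).

Q = [[-0.2981, 0.5578, -0.7737], [0.5963, -0.0398, -0.2211], [0.5963, 0.6773, 0.2411], [0.4472, -0.4781, -0.5426]], R = [[6.7082, -1.4907, 4.4721], [0.0000, 2.7889, 0.9562], [0.0000, 0.0000, 2.8435]]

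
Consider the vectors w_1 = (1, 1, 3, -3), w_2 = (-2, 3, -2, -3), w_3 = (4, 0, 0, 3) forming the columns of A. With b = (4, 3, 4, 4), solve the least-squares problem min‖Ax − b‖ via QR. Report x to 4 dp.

w_1 = (1, 1, 3, -3); ‖w_1‖ = 4.4721, so q_1 = (0.2236, 0.2236, 0.6708, -0.6708).
q_1·w_2 = 0.2236·(-2) + 0.2236·3 + 0.6708·(-2) + (-0.6708)·(-3) = 0.8944.
u_2 = w_2 − 0.8944·q_1 = (-2.2000, 2.8000, -2.6000, -2.4000).
‖u_2‖ = 5.0200, so q_2 = (-0.4383, 0.5578, -0.5179, -0.4781).
q_1·w_3 = 0.2236·4 + 0.2236·0 + 0.6708·0 + (-0.6708)·3 = -1.1180; q_2·w_3 = (-0.4383)·4 + 0.5578·0 + (-0.5179)·0 + (-0.4781)·3 = -3.1873.
u_3 = w_3 + 1.1180·q_1 + 3.1873·q_2 = (2.8532, 2.0278, -0.9008, 0.7262).
‖u_3‖ = 3.6866, so q_3 = (0.7739, 0.5500, -0.2443, 0.1970).
Qᵀb = (1.5652, -4.0638, 4.5564).
Back-substitute: x_3 = 4.5564/3.6866 = 1.2359.
x_2 = (-4.0638 + 3.1873·1.2359)/5.0200 = -0.0248.
x_1 = (1.5652 − 0.8944·(-0.0248) + 1.1180·1.2359)/4.4721 = 0.6639.

x = (0.6639, -0.0248, 1.2359)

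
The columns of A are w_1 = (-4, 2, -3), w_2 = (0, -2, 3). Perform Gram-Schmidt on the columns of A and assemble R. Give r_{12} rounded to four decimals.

w_1 = (-4, 2, -3); ‖w_1‖ = 5.3852, so e_1 = (-0.7428, 0.3714, -0.5571).
r_{12} = e_1·w_2 = -2.4140.

r_{12} = -2.4140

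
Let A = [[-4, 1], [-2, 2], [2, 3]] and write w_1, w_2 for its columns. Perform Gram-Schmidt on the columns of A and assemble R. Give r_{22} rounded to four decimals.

r_{22} = 3.7193

e_1 = w_1/‖w_1‖ = (-4, -2, 2)/4.8990 = (-0.8165, -0.4082, 0.4082).
r_{12} = e_1·w_2 = -0.4082.
u_2 = w_2 + 0.4082·e_1 = (0.6667, 1.8333, 3.1667).
r_{22} = ‖u_2‖ = 3.7193.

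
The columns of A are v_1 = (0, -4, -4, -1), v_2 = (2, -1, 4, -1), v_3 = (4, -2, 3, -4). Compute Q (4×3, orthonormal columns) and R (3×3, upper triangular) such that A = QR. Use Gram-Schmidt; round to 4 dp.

Q = [[0.0000, 0.4671, 0.4082], [-0.6963, -0.5449, 0.4592], [-0.6963, 0.6228, -0.2742], [-0.1741, -0.3114, -0.7398]], R = [[5.7446, -1.9149, 0.0000], [0.0000, 4.2817, 6.0723], [0.0000, 0.0000, 2.8508]]

v_1 = (0, -4, -4, -1); ‖v_1‖ = 5.7446, so e_1 = (0.0000, -0.6963, -0.6963, -0.1741).
e_1·v_2 = 0.0000·2 + (-0.6963)·(-1) + (-0.6963)·4 + (-0.1741)·(-1) = -1.9149.
u_2 = v_2 + 1.9149·e_1 = (2.0000, -2.3333, 2.6667, -1.3333).
‖u_2‖ = 4.2817, so e_2 = (0.4671, -0.5449, 0.6228, -0.3114).
e_1·v_3 = 0.0000·4 + (-0.6963)·(-2) + (-0.6963)·3 + (-0.1741)·(-4) = 0.0000; e_2·v_3 = 0.4671·4 + (-0.5449)·(-2) + 0.6228·3 + (-0.3114)·(-4) = 6.0723.
u_3 = v_3 + 0.0000·e_1 − 6.0723·e_2 = (1.1636, 1.3091, -0.7818, -2.1091).
‖u_3‖ = 2.8508, so e_3 = (0.4082, 0.4592, -0.2742, -0.7398).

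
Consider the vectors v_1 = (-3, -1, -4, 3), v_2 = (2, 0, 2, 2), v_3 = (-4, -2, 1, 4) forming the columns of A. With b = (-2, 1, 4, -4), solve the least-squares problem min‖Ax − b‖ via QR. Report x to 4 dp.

x = (-1.5031, -1.4706, 0.8110)

v_1 = (-3, -1, -4, 3); ‖v_1‖ = 5.9161, so e_1 = (-0.5071, -0.1690, -0.6761, 0.5071).
e_1·v_2 = (-0.5071)·2 + (-0.1690)·0 + (-0.6761)·2 + 0.5071·2 = -1.3522.
u_2 = v_2 + 1.3522·e_1 = (1.3143, -0.2286, 1.0857, 2.6857).
‖u_2‖ = 3.1893, so e_2 = (0.4121, -0.0717, 0.3404, 0.8421).
e_1·v_3 = (-0.5071)·(-4) + (-0.1690)·(-2) + (-0.6761)·1 + 0.5071·4 = 3.7187; e_2·v_3 = 0.4121·(-4) + (-0.0717)·(-2) + 0.3404·1 + 0.8421·4 = 2.2038.
u_3 = v_3 − 3.7187·e_1 − 2.2038·e_2 = (-3.0225, -1.2135, 2.7640, 0.2584).
‖u_3‖ = 4.2796, so e_3 = (-0.7063, -0.2836, 0.6459, 0.0604).
Qᵀb = (-3.8877, -2.9026, 3.4709).
Back-substitute: x_3 = 3.4709/4.2796 = 0.8110.
x_2 = (-2.9026 − 2.2038·0.8110)/3.1893 = -1.4706.
x_1 = (-3.8877 + 1.3522·(-1.4706) − 3.7187·0.8110)/5.9161 = -1.5031.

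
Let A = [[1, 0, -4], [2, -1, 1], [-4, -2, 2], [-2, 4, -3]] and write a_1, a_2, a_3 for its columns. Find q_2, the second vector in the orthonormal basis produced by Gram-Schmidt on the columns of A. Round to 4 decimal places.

q_2 = (0.0175, -0.1840, -0.5082, 0.8412)

a_1 = (1, 2, -4, -2); ‖a_1‖ = 5.0000, so q_1 = (0.2000, 0.4000, -0.8000, -0.4000).
q_1·a_2 = 0.2000·0 + 0.4000·(-1) + (-0.8000)·(-2) + (-0.4000)·4 = -0.4000.
u_2 = a_2 + 0.4000·q_1 = (0.0800, -0.8400, -2.3200, 3.8400).
‖u_2‖ = 4.5651, so q_2 = (0.0175, -0.1840, -0.5082, 0.8412).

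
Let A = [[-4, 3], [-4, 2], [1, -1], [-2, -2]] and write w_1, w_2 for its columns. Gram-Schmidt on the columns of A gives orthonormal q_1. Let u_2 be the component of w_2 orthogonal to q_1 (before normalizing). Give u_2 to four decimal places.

w_1 = (-4, -4, 1, -2); ‖w_1‖ = 6.0828, so q_1 = (-0.6576, -0.6576, 0.1644, -0.3288).
q_1·w_2 = (-0.6576)·3 + (-0.6576)·2 + 0.1644·(-1) + (-0.3288)·(-2) = -2.7948.
u_2 = w_2 + 2.7948·q_1 = (1.1622, 0.1622, -0.5405, -2.9189).

u_2 = (1.1622, 0.1622, -0.5405, -2.9189)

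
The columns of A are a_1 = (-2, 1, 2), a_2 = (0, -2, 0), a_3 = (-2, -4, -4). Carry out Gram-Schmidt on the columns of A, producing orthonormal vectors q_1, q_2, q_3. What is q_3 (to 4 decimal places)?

a_1 = (-2, 1, 2); ‖a_1‖ = 3.0000, so q_1 = (-0.6667, 0.3333, 0.6667).
q_1·a_2 = (-0.6667)·0 + 0.3333·(-2) + 0.6667·0 = -0.6667.
u_2 = a_2 + 0.6667·q_1 = (-0.4444, -1.7778, 0.4444).
‖u_2‖ = 1.8856, so q_2 = (-0.2357, -0.9428, 0.2357).
q_1·a_3 = (-0.6667)·(-2) + 0.3333·(-4) + 0.6667·(-4) = -2.6667; q_2·a_3 = (-0.2357)·(-2) + (-0.9428)·(-4) + 0.2357·(-4) = 3.2998.
u_3 = a_3 + 2.6667·q_1 − 3.2998·q_2 = (-3.0000, 0.0000, -3.0000).
‖u_3‖ = 4.2426, so q_3 = (-0.7071, 0.0000, -0.7071).

q_3 = (-0.7071, 0.0000, -0.7071)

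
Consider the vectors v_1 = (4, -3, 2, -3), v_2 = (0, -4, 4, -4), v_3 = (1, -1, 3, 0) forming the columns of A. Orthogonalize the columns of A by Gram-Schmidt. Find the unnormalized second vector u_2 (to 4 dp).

u_2 = (-3.3684, -1.4737, 2.3158, -1.4737)

e_1 = v_1/‖v_1‖ = (4, -3, 2, -3)/6.1644 = (0.6489, -0.4867, 0.3244, -0.4867).
r_{12} = e_1·v_2 = 5.1911.
u_2 = v_2 − 5.1911·e_1 = (-3.3684, -1.4737, 2.3158, -1.4737).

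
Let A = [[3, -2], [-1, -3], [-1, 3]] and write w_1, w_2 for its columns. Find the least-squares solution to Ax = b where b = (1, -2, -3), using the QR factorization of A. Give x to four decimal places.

x = (0.7087, -0.0340)

w_1 = (3, -1, -1); ‖w_1‖ = 3.3166, so q_1 = (0.9045, -0.3015, -0.3015).
q_1·w_2 = 0.9045·(-2) + (-0.3015)·(-3) + (-0.3015)·3 = -1.8091.
u_2 = w_2 + 1.8091·q_1 = (-0.3636, -3.5455, 2.4545).
‖u_2‖ = 4.3275, so q_2 = (-0.0840, -0.8193, 0.5672).
Qᵀb = (2.4121, -0.1471).
Back-substitute: x_2 = -0.1471/4.3275 = -0.0340.
x_1 = (2.4121 + 1.8091·(-0.0340))/3.3166 = 0.7087.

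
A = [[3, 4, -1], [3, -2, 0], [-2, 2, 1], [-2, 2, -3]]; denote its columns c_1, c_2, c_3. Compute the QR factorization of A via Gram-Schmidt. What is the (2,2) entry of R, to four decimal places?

c_1 = (3, 3, -2, -2); ‖c_1‖ = 5.0990, so e_1 = (0.5883, 0.5883, -0.3922, -0.3922).
e_1·c_2 = 0.5883·4 + 0.5883·(-2) + (-0.3922)·2 + (-0.3922)·2 = -0.3922.
u_2 = c_2 + 0.3922·e_1 = (4.2308, -1.7692, 1.8462, 1.8462).
r_{22} = ‖u_2‖ = 5.2769.

r_{22} = 5.2769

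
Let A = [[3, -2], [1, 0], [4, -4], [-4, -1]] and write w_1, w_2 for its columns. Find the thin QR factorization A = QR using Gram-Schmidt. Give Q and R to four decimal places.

Q = [[0.4629, -0.1960], [0.1543, 0.1176], [0.6172, -0.6271], [-0.6172, -0.7447]], R = [[6.4807, -2.7775], [0.0000, 3.6450]]

w_1 = (3, 1, 4, -4); ‖w_1‖ = 6.4807, so e_1 = (0.4629, 0.1543, 0.6172, -0.6172).
e_1·w_2 = 0.4629·(-2) + 0.1543·0 + 0.6172·(-4) + (-0.6172)·(-1) = -2.7775.
u_2 = w_2 + 2.7775·e_1 = (-0.7143, 0.4286, -2.2857, -2.7143).
‖u_2‖ = 3.6450, so e_2 = (-0.1960, 0.1176, -0.6271, -0.7447).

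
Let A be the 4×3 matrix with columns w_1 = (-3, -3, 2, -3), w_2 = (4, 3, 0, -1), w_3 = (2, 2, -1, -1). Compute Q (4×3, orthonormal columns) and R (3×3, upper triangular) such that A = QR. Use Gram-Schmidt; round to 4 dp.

w_1 = (-3, -3, 2, -3); ‖w_1‖ = 5.5678, so q_1 = (-0.5388, -0.5388, 0.3592, -0.5388).
q_1·w_2 = (-0.5388)·4 + (-0.5388)·3 + 0.3592·0 + (-0.5388)·(-1) = -3.2329.
u_2 = w_2 + 3.2329·q_1 = (2.2581, 1.2581, 1.1613, -2.7419).
‖u_2‖ = 3.9431, so q_2 = (0.5727, 0.3191, 0.2945, -0.6954).
q_1·w_3 = (-0.5388)·2 + (-0.5388)·2 + 0.3592·(-1) + (-0.5388)·(-1) = -1.9757; q_2·w_3 = 0.5727·2 + 0.3191·2 + 0.2945·(-1) + (-0.6954)·(-1) = 2.1843.
u_3 = w_3 + 1.9757·q_1 − 2.1843·q_2 = (-0.3154, 0.2386, -0.9336, -0.5456).
‖u_3‖ = 1.1514, so q_3 = (-0.2739, 0.2072, -0.8108, -0.4739).

Q = [[-0.5388, 0.5727, -0.2739], [-0.5388, 0.3191, 0.2072], [0.3592, 0.2945, -0.8108], [-0.5388, -0.6954, -0.4739]], R = [[5.5678, -3.2329, -1.9757], [0.0000, 3.9431, 2.1843], [0.0000, 0.0000, 1.1514]]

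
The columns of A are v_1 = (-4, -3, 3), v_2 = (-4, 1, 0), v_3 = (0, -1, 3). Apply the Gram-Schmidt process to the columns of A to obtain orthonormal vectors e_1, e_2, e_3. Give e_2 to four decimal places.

v_1 = (-4, -3, 3); ‖v_1‖ = 5.8310, so e_1 = (-0.6860, -0.5145, 0.5145).
e_1·v_2 = (-0.6860)·(-4) + (-0.5145)·1 + 0.5145·0 = 2.2295.
u_2 = v_2 − 2.2295·e_1 = (-2.4706, 2.1471, -1.1471).
‖u_2‖ = 3.4683, so e_2 = (-0.7123, 0.6190, -0.3307).

e_2 = (-0.7123, 0.6190, -0.3307)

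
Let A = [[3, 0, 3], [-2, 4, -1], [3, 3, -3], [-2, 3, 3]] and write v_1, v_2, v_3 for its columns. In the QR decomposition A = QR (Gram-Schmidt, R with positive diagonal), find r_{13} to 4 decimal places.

r_{13} = -0.7845

v_1 = (3, -2, 3, -2); ‖v_1‖ = 5.0990, so q_1 = (0.5883, -0.3922, 0.5883, -0.3922).
r_{13} = q_1·v_3 = -0.7845.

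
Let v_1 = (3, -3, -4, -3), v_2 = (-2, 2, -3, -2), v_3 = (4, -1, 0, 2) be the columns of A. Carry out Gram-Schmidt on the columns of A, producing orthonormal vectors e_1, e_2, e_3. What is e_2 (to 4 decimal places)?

e_2 = (-0.5386, 0.5386, -0.5438, -0.3522)

v_1 = (3, -3, -4, -3); ‖v_1‖ = 6.5574, so e_1 = (0.4575, -0.4575, -0.6100, -0.4575).
e_1·v_2 = 0.4575·(-2) + (-0.4575)·2 + (-0.6100)·(-3) + (-0.4575)·(-2) = 0.9150.
u_2 = v_2 − 0.9150·e_1 = (-2.4186, 2.4186, -2.4419, -1.5814).
‖u_2‖ = 4.4903, so e_2 = (-0.5386, 0.5386, -0.5438, -0.3522).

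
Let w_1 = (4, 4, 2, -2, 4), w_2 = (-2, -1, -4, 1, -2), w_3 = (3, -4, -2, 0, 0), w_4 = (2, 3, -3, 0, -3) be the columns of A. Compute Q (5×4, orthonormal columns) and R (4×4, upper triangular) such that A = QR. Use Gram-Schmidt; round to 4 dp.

e_1 = w_1/‖w_1‖ = (4, 4, 2, -2, 4)/7.4833 = (0.5345, 0.5345, 0.2673, -0.2673, 0.5345).
r_{12} = e_1·w_2 = -4.0089.
u_2 = w_2 + 4.0089·e_1 = (0.1429, 1.1429, -2.9286, -0.0714, 0.1429).
‖u_2‖ = 3.1510, so e_2 = (0.0453, 0.3627, -0.9294, -0.0227, 0.0453).
r_{13} = e_1·w_3 = -1.0690; r_{23} = e_2·w_3 = 0.5441.
u_3 = w_3 + 1.0690·e_1 − 0.5441·e_2 = (3.5468, -3.6259, -1.2086, -0.2734, 0.5468).
‖u_3‖ = 5.2499, so e_3 = (0.6756, -0.6907, -0.2302, -0.0521, 0.1041).
r_{14} = e_1·w_4 = 0.2673; r_{24} = e_2·w_4 = 3.8310; r_{34} = e_3·w_4 = -0.3426.
u_4 = w_4 − 0.2673·e_1 − 3.8310·e_2 + 0.3426·e_3 = (1.9149, 1.2310, 0.4103, 0.1404, -3.2809).
‖u_4‖ = 4.0168, so e_4 = (0.4767, 0.3065, 0.1022, 0.0350, -0.8168).

Q = [[0.5345, 0.0453, 0.6756, 0.4767], [0.5345, 0.3627, -0.6907, 0.3065], [0.2673, -0.9294, -0.2302, 0.1022], [-0.2673, -0.0227, -0.0521, 0.0350], [0.5345, 0.0453, 0.1041, -0.8168]], R = [[7.4833, -4.0089, -1.0690, 0.2673], [0.0000, 3.1510, 0.5441, 3.8310], [0.0000, 0.0000, 5.2499, -0.3426], [0.0000, 0.0000, 0.0000, 4.0168]]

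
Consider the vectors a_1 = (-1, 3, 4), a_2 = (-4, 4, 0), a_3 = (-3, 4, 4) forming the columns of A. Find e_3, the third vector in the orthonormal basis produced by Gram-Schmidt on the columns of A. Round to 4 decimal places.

e_1 = a_1/‖a_1‖ = (-1, 3, 4)/5.0990 = (-0.1961, 0.5883, 0.7845).
r_{12} = e_1·a_2 = 3.1379.
u_2 = a_2 − 3.1379·e_1 = (-3.3846, 2.1538, -2.4615).
‖u_2‖ = 4.7068, so e_2 = (-0.7191, 0.4576, -0.5230).
r_{13} = e_1·a_3 = 6.0796; r_{23} = e_2·a_3 = 1.8958.
u_3 = a_3 − 6.0796·e_1 − 1.8958·e_2 = (-0.4444, -0.4444, 0.2222).
‖u_3‖ = 0.6667, so e_3 = (-0.6667, -0.6667, 0.3333).

e_3 = (-0.6667, -0.6667, 0.3333)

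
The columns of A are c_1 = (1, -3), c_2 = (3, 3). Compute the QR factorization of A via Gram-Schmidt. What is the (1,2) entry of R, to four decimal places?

r_{12} = -1.8974

e_1 = c_1/‖c_1‖ = (1, -3)/3.1623 = (0.3162, -0.9487).
r_{12} = e_1·c_2 = -1.8974.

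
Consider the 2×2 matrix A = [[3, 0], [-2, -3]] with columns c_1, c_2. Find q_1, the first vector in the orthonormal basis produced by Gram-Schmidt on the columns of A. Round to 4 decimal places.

q_1 = (0.8321, -0.5547)

c_1 = (3, -2); ‖c_1‖ = 3.6056, so q_1 = (0.8321, -0.5547).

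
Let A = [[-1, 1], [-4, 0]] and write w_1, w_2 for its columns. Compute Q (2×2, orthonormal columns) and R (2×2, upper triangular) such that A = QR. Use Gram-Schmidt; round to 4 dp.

Q = [[-0.2425, 0.9701], [-0.9701, -0.2425]], R = [[4.1231, -0.2425], [0.0000, 0.9701]]

w_1 = (-1, -4); ‖w_1‖ = 4.1231, so e_1 = (-0.2425, -0.9701).
e_1·w_2 = (-0.2425)·1 + (-0.9701)·0 = -0.2425.
u_2 = w_2 + 0.2425·e_1 = (0.9412, -0.2353).
‖u_2‖ = 0.9701, so e_2 = (0.9701, -0.2425).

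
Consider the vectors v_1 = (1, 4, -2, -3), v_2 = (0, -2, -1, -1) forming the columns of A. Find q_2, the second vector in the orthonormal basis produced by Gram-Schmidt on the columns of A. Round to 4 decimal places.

q_2 = (0.0419, -0.6702, -0.5026, -0.5445)

v_1 = (1, 4, -2, -3); ‖v_1‖ = 5.4772, so q_1 = (0.1826, 0.7303, -0.3651, -0.5477).
q_1·v_2 = 0.1826·0 + 0.7303·(-2) + (-0.3651)·(-1) + (-0.5477)·(-1) = -0.5477.
u_2 = v_2 + 0.5477·q_1 = (0.1000, -1.6000, -1.2000, -1.3000).
‖u_2‖ = 2.3875, so q_2 = (0.0419, -0.6702, -0.5026, -0.5445).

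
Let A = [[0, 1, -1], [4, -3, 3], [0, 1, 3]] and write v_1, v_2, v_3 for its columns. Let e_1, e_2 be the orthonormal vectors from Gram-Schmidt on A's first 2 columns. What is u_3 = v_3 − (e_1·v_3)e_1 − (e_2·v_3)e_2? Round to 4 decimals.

u_3 = (-2.0000, 0.0000, 2.0000)

v_1 = (0, 4, 0); ‖v_1‖ = 4.0000, so e_1 = (0.0000, 1.0000, 0.0000).
e_1·v_2 = 0.0000·1 + 1.0000·(-3) + 0.0000·1 = -3.0000.
u_2 = v_2 + 3.0000·e_1 = (1.0000, 0.0000, 1.0000).
‖u_2‖ = 1.4142, so e_2 = (0.7071, 0.0000, 0.7071).
e_1·v_3 = 0.0000·(-1) + 1.0000·3 + 0.0000·3 = 3.0000; e_2·v_3 = 0.7071·(-1) + 0.0000·3 + 0.7071·3 = 1.4142.
u_3 = v_3 − 3.0000·e_1 − 1.4142·e_2 = (-2.0000, 0.0000, 2.0000).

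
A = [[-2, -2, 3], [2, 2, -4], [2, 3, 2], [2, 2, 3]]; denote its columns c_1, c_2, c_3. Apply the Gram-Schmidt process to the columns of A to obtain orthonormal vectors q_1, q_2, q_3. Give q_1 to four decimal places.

c_1 = (-2, 2, 2, 2); ‖c_1‖ = 4.0000, so q_1 = (-0.5000, 0.5000, 0.5000, 0.5000).

q_1 = (-0.5000, 0.5000, 0.5000, 0.5000)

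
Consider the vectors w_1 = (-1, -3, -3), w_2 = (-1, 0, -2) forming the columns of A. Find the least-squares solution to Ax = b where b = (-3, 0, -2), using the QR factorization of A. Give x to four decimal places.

x = (-0.0870, 1.5217)

w_1 = (-1, -3, -3); ‖w_1‖ = 4.3589, so e_1 = (-0.2294, -0.6882, -0.6882).
e_1·w_2 = (-0.2294)·(-1) + (-0.6882)·0 + (-0.6882)·(-2) = 1.6059.
u_2 = w_2 − 1.6059·e_1 = (-0.6316, 1.1053, -0.8947).
‖u_2‖ = 1.5560, so e_2 = (-0.4059, 0.7103, -0.5750).
Qᵀb = (2.0647, 2.3678).
Back-substitute: x_2 = 2.3678/1.5560 = 1.5217.
x_1 = (2.0647 − 1.6059·1.5217)/4.3589 = -0.0870.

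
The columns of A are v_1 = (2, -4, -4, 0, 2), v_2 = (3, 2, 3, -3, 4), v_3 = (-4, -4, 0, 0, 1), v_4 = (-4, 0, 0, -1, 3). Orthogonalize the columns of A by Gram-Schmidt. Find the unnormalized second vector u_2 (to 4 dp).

e_1 = v_1/‖v_1‖ = (2, -4, -4, 0, 2)/6.3246 = (0.3162, -0.6325, -0.6325, 0.0000, 0.3162).
r_{12} = e_1·v_2 = -0.9487.
u_2 = v_2 + 0.9487·e_1 = (3.3000, 1.4000, 2.4000, -3.0000, 4.3000).

u_2 = (3.3000, 1.4000, 2.4000, -3.0000, 4.3000)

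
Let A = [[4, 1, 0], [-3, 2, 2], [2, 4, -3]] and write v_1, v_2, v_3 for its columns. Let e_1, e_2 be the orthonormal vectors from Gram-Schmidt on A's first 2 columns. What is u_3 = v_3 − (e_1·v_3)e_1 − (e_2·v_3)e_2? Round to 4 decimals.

u_3 = (1.7033, 1.4904, -1.1710)

e_1 = v_1/‖v_1‖ = (4, -3, 2)/5.3852 = (0.7428, -0.5571, 0.3714).
r_{12} = e_1·v_2 = 1.1142.
u_2 = v_2 − 1.1142·e_1 = (0.1724, 2.6207, 3.5862).
‖u_2‖ = 4.4451, so e_2 = (0.0388, 0.5896, 0.8068).
r_{13} = e_1·v_3 = -2.2283; r_{23} = e_2·v_3 = -1.2412.
u_3 = v_3 + 2.2283·e_1 + 1.2412·e_2 = (1.7033, 1.4904, -1.1710).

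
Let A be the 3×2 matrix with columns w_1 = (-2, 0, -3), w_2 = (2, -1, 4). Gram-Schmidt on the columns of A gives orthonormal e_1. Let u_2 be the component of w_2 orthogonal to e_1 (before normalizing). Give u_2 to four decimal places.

e_1 = w_1/‖w_1‖ = (-2, 0, -3)/3.6056 = (-0.5547, 0.0000, -0.8321).
r_{12} = e_1·w_2 = -4.4376.
u_2 = w_2 + 4.4376·e_1 = (-0.4615, -1.0000, 0.3077).

u_2 = (-0.4615, -1.0000, 0.3077)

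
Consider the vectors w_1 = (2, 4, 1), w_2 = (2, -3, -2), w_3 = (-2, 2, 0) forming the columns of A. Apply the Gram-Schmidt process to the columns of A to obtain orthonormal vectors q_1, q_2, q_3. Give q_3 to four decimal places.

w_1 = (2, 4, 1); ‖w_1‖ = 4.5826, so q_1 = (0.4364, 0.8729, 0.2182).
q_1·w_2 = 0.4364·2 + 0.8729·(-3) + 0.2182·(-2) = -2.1822.
u_2 = w_2 + 2.1822·q_1 = (2.9524, -1.0952, -1.5238).
‖u_2‖ = 3.4983, so q_2 = (0.8439, -0.3131, -0.4356).
q_1·w_3 = 0.4364·(-2) + 0.8729·2 + 0.2182·0 = 0.8729; q_2·w_3 = 0.8439·(-2) + (-0.3131)·2 + (-0.4356)·0 = -2.3140.
u_3 = w_3 − 0.8729·q_1 + 2.3140·q_2 = (-0.4280, 0.5136, -1.1984).
‖u_3‖ = 1.3723, so q_3 = (-0.3119, 0.3743, -0.8733).

q_3 = (-0.3119, 0.3743, -0.8733)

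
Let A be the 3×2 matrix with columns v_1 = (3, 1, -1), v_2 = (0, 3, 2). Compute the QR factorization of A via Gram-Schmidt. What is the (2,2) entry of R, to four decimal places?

r_{22} = 3.5929

v_1 = (3, 1, -1); ‖v_1‖ = 3.3166, so q_1 = (0.9045, 0.3015, -0.3015).
q_1·v_2 = 0.9045·0 + 0.3015·3 + (-0.3015)·2 = 0.3015.
u_2 = v_2 − 0.3015·q_1 = (-0.2727, 2.9091, 2.0909).
r_{22} = ‖u_2‖ = 3.5929.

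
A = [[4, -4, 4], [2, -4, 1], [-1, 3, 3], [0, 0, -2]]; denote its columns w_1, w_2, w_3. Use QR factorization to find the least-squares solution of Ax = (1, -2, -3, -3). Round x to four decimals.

x = (0.3804, 0.0761, -0.1957)

w_1 = (4, 2, -1, 0); ‖w_1‖ = 4.5826, so e_1 = (0.8729, 0.4364, -0.2182, 0.0000).
e_1·w_2 = 0.8729·(-4) + 0.4364·(-4) + (-0.2182)·3 + 0.0000·0 = -5.8919.
u_2 = w_2 + 5.8919·e_1 = (1.1429, -1.4286, 1.7143, 0.0000).
‖u_2‖ = 2.5071, so e_2 = (0.4558, -0.5698, 0.6838, 0.0000).
e_1·w_3 = 0.8729·4 + 0.4364·1 + (-0.2182)·3 + 0.0000·(-2) = 3.2733; e_2·w_3 = 0.4558·4 + (-0.5698)·1 + 0.6838·3 + 0.0000·(-2) = 3.3049.
u_3 = w_3 − 3.2733·e_1 − 3.3049·e_2 = (-0.3636, 1.4545, 1.4545, -2.0000).
‖u_3‖ = 2.8920, so e_3 = (-0.1257, 0.5030, 0.5030, -0.6916).
Qᵀb = (0.6547, -0.4558, -0.5658).
Back-substitute: x_3 = -0.5658/2.8920 = -0.1957.
x_2 = (-0.4558 − 3.3049·(-0.1957))/2.5071 = 0.0761.
x_1 = (0.6547 + 5.8919·0.0761 − 3.2733·(-0.1957))/4.5826 = 0.3804.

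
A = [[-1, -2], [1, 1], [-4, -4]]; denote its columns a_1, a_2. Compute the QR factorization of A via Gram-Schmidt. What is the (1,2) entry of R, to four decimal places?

r_{12} = 4.4783

a_1 = (-1, 1, -4); ‖a_1‖ = 4.2426, so e_1 = (-0.2357, 0.2357, -0.9428).
r_{12} = e_1·a_2 = 4.4783.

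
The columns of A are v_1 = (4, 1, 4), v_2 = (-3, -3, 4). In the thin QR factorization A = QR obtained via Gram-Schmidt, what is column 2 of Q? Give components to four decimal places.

e_2 = (-0.5355, -0.5199, 0.6655)

v_1 = (4, 1, 4); ‖v_1‖ = 5.7446, so e_1 = (0.6963, 0.1741, 0.6963).
e_1·v_2 = 0.6963·(-3) + 0.1741·(-3) + 0.6963·4 = 0.1741.
u_2 = v_2 − 0.1741·e_1 = (-3.1212, -3.0303, 3.8788).
‖u_2‖ = 5.8284, so e_2 = (-0.5355, -0.5199, 0.6655).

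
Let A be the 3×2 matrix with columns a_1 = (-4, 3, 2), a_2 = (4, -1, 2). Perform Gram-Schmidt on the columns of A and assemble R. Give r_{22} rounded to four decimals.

a_1 = (-4, 3, 2); ‖a_1‖ = 5.3852, so q_1 = (-0.7428, 0.5571, 0.3714).
q_1·a_2 = (-0.7428)·4 + 0.5571·(-1) + 0.3714·2 = -2.7854.
u_2 = a_2 + 2.7854·q_1 = (1.9310, 0.5517, 3.0345).
r_{22} = ‖u_2‖ = 3.6389.

r_{22} = 3.6389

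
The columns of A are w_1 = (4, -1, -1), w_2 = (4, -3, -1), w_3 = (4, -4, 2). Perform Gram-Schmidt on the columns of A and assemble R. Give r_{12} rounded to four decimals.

q_1 = w_1/‖w_1‖ = (4, -1, -1)/4.2426 = (0.9428, -0.2357, -0.2357).
r_{12} = q_1·w_2 = 4.7140.

r_{12} = 4.7140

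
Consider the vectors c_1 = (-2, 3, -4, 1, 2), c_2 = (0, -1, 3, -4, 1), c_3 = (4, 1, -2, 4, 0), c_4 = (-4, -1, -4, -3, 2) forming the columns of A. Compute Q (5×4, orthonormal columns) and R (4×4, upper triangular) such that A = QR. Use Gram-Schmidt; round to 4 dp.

Q = [[-0.3430, -0.2325, 0.8668, 0.1259], [0.5145, 0.1162, 0.2348, -0.7275], [-0.6860, 0.2325, -0.0316, -0.6156], [0.1715, -0.8137, 0.0271, -0.2518], [0.3430, 0.4650, 0.4379, 0.1119]], R = [[5.8310, -2.9155, 1.2005, 3.7730], [0.0000, 4.3012, -4.5337, 3.2549], [0.0000, 0.0000, 3.8736, -2.7810], [0.0000, 0.0000, 0.0000, 3.6655]]

c_1 = (-2, 3, -4, 1, 2); ‖c_1‖ = 5.8310, so e_1 = (-0.3430, 0.5145, -0.6860, 0.1715, 0.3430).
e_1·c_2 = (-0.3430)·0 + 0.5145·(-1) + (-0.6860)·3 + 0.1715·(-4) + 0.3430·1 = -2.9155.
u_2 = c_2 + 2.9155·e_1 = (-1.0000, 0.5000, 1.0000, -3.5000, 2.0000).
‖u_2‖ = 4.3012, so e_2 = (-0.2325, 0.1162, 0.2325, -0.8137, 0.4650).
e_1·c_3 = (-0.3430)·4 + 0.5145·1 + (-0.6860)·(-2) + 0.1715·4 + 0.3430·0 = 1.2005; e_2·c_3 = (-0.2325)·4 + 0.1162·1 + 0.2325·(-2) + (-0.8137)·4 + 0.4650·0 = -4.5337.
u_3 = c_3 − 1.2005·e_1 + 4.5337·e_2 = (3.3577, 0.9094, -0.1224, 0.1049, 1.6963).
‖u_3‖ = 3.8736, so e_3 = (0.8668, 0.2348, -0.0316, 0.0271, 0.4379).
e_1·c_4 = (-0.3430)·(-4) + 0.5145·(-1) + (-0.6860)·(-4) + 0.1715·(-3) + 0.3430·2 = 3.7730; e_2·c_4 = (-0.2325)·(-4) + 0.1162·(-1) + 0.2325·(-4) + (-0.8137)·(-3) + 0.4650·2 = 3.2549; e_3·c_4 = 0.8668·(-4) + 0.2348·(-1) + (-0.0316)·(-4) + 0.0271·(-3) + 0.4379·2 = -2.7810.
u_4 = c_4 − 3.7730·e_1 − 3.2549·e_2 + 2.7810·e_3 = (0.4615, -2.6667, -2.2564, -0.9231, 0.4103).
‖u_4‖ = 3.6655, so e_4 = (0.1259, -0.7275, -0.6156, -0.2518, 0.1119).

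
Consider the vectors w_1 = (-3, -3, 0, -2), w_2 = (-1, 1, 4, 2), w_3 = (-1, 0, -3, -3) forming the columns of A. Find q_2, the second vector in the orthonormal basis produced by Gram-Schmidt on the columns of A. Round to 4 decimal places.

q_2 = (-0.3351, 0.0986, 0.8673, 0.3548)

w_1 = (-3, -3, 0, -2); ‖w_1‖ = 4.6904, so q_1 = (-0.6396, -0.6396, 0.0000, -0.4264).
q_1·w_2 = (-0.6396)·(-1) + (-0.6396)·1 + 0.0000·4 + (-0.4264)·2 = -0.8528.
u_2 = w_2 + 0.8528·q_1 = (-1.5455, 0.4545, 4.0000, 1.6364).
‖u_2‖ = 4.6122, so q_2 = (-0.3351, 0.0986, 0.8673, 0.3548).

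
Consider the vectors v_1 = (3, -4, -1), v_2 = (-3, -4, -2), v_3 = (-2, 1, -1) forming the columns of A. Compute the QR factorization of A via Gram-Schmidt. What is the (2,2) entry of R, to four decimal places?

q_1 = v_1/‖v_1‖ = (3, -4, -1)/5.0990 = (0.5883, -0.7845, -0.1961).
r_{12} = q_1·v_2 = 1.7650.
u_2 = v_2 − 1.7650·q_1 = (-4.0385, -2.6154, -1.6538).
r_{22} = ‖u_2‖ = 5.0877.

r_{22} = 5.0877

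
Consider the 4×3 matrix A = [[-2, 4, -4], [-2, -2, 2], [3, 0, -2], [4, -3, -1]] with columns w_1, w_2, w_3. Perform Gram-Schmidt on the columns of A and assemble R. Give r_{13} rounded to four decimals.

w_1 = (-2, -2, 3, 4); ‖w_1‖ = 5.7446, so q_1 = (-0.3482, -0.3482, 0.5222, 0.6963).
r_{13} = q_1·w_3 = -1.0445.

r_{13} = -1.0445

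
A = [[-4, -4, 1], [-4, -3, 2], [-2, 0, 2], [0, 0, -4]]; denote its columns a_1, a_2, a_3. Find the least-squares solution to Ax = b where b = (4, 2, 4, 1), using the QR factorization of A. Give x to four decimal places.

a_1 = (-4, -4, -2, 0); ‖a_1‖ = 6.0000, so e_1 = (-0.6667, -0.6667, -0.3333, 0.0000).
e_1·a_2 = (-0.6667)·(-4) + (-0.6667)·(-3) + (-0.3333)·0 + 0.0000·0 = 4.6667.
u_2 = a_2 − 4.6667·e_1 = (-0.8889, 0.1111, 1.5556, 0.0000).
‖u_2‖ = 1.7951, so e_2 = (-0.4952, 0.0619, 0.8666, 0.0000).
e_1·a_3 = (-0.6667)·1 + (-0.6667)·2 + (-0.3333)·2 + 0.0000·(-4) = -2.6667; e_2·a_3 = (-0.4952)·1 + 0.0619·2 + 0.8666·2 + 0.0000·(-4) = 1.3618.
u_3 = a_3 + 2.6667·e_1 − 1.3618·e_2 = (-0.1034, 0.1379, -0.0690, -4.0000).
‖u_3‖ = 4.0043, so e_3 = (-0.0258, 0.0344, -0.0172, -0.9989).
Qᵀb = (-5.3333, 1.6094, -1.1023).
Back-substitute: x_3 = -1.1023/4.0043 = -0.2753.
x_2 = (1.6094 − 1.3618·(-0.2753))/1.7951 = 1.1054.
x_1 = (-5.3333 − 4.6667·1.1054 + 2.6667·(-0.2753))/6.0000 = -1.8710.

x = (-1.8710, 1.1054, -0.2753)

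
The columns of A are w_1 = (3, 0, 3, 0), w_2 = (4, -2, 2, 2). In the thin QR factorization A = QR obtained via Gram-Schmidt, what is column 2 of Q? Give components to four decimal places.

e_2 = (0.3162, -0.6325, -0.3162, 0.6325)

w_1 = (3, 0, 3, 0); ‖w_1‖ = 4.2426, so e_1 = (0.7071, 0.0000, 0.7071, 0.0000).
e_1·w_2 = 0.7071·4 + 0.0000·(-2) + 0.7071·2 + 0.0000·2 = 4.2426.
u_2 = w_2 − 4.2426·e_1 = (1.0000, -2.0000, -1.0000, 2.0000).
‖u_2‖ = 3.1623, so e_2 = (0.3162, -0.6325, -0.3162, 0.6325).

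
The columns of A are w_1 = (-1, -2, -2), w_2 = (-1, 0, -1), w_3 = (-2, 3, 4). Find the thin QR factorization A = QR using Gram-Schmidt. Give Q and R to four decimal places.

w_1 = (-1, -2, -2); ‖w_1‖ = 3.0000, so q_1 = (-0.3333, -0.6667, -0.6667).
q_1·w_2 = (-0.3333)·(-1) + (-0.6667)·0 + (-0.6667)·(-1) = 1.0000.
u_2 = w_2 − 1.0000·q_1 = (-0.6667, 0.6667, -0.3333).
‖u_2‖ = 1.0000, so q_2 = (-0.6667, 0.6667, -0.3333).
q_1·w_3 = (-0.3333)·(-2) + (-0.6667)·3 + (-0.6667)·4 = -4.0000; q_2·w_3 = (-0.6667)·(-2) + 0.6667·3 + (-0.3333)·4 = 2.0000.
u_3 = w_3 + 4.0000·q_1 − 2.0000·q_2 = (-2.0000, -1.0000, 2.0000).
‖u_3‖ = 3.0000, so q_3 = (-0.6667, -0.3333, 0.6667).

Q = [[-0.3333, -0.6667, -0.6667], [-0.6667, 0.6667, -0.3333], [-0.6667, -0.3333, 0.6667]], R = [[3.0000, 1.0000, -4.0000], [0.0000, 1.0000, 2.0000], [0.0000, 0.0000, 3.0000]]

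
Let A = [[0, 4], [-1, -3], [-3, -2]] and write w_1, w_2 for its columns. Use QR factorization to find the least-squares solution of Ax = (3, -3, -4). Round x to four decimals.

x = (0.8325, 0.7416)

q_1 = w_1/‖w_1‖ = (0, -1, -3)/3.1623 = (0.0000, -0.3162, -0.9487).
r_{12} = q_1·w_2 = 2.8460.
u_2 = w_2 − 2.8460·q_1 = (4.0000, -2.1000, 0.7000).
‖u_2‖ = 4.5717, so q_2 = (0.8750, -0.4594, 0.1531).
Qᵀb = (4.7434, 3.3905).
Back-substitute: x_2 = 3.3905/4.5717 = 0.7416.
x_1 = (4.7434 − 2.8460·0.7416)/3.1623 = 0.8325.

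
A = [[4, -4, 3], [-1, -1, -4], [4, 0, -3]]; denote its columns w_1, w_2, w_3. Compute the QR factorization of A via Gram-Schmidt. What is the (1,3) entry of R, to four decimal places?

q_1 = w_1/‖w_1‖ = (4, -1, 4)/5.7446 = (0.6963, -0.1741, 0.6963).
r_{13} = q_1·w_3 = 0.6963.

r_{13} = 0.6963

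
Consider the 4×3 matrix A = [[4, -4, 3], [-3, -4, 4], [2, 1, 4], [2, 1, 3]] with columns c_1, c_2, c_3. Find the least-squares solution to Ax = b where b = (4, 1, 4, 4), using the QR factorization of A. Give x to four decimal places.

x = (0.5474, 0.1295, 0.7811)

q_1 = c_1/‖c_1‖ = (4, -3, 2, 2)/5.7446 = (0.6963, -0.5222, 0.3482, 0.3482).
r_{12} = q_1·c_2 = 0.0000.
u_2 = c_2 + 0.0000·q_1 = (-4.0000, -4.0000, 1.0000, 1.0000).
‖u_2‖ = 5.8310, so q_2 = (-0.6860, -0.6860, 0.1715, 0.1715).
r_{13} = q_1·c_3 = 2.4371; r_{23} = q_2·c_3 = -3.6015.
u_3 = c_3 − 2.4371·q_1 + 3.6015·q_2 = (-1.1676, 2.8021, 3.7692, 2.7692).
‖u_3‖ = 5.5758, so q_3 = (-0.2094, 0.5025, 0.6760, 0.4966).
Qᵀb = (5.0483, -2.0580, 4.3554).
Back-substitute: x_3 = 4.3554/5.5758 = 0.7811.
x_2 = (-2.0580 + 3.6015·0.7811)/5.8310 = 0.1295.
x_1 = (5.0483 + 0.0000·0.1295 − 2.4371·0.7811)/5.7446 = 0.5474.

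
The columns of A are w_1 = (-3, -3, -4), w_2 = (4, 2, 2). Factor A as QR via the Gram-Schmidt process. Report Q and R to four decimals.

Q = [[-0.5145, 0.8407], [-0.5145, -0.1449], [-0.6860, -0.5218]], R = [[5.8310, -4.4590], [0.0000, 2.0292]]

w_1 = (-3, -3, -4); ‖w_1‖ = 5.8310, so e_1 = (-0.5145, -0.5145, -0.6860).
e_1·w_2 = (-0.5145)·4 + (-0.5145)·2 + (-0.6860)·2 = -4.4590.
u_2 = w_2 + 4.4590·e_1 = (1.7059, -0.2941, -1.0588).
‖u_2‖ = 2.0292, so e_2 = (0.8407, -0.1449, -0.5218).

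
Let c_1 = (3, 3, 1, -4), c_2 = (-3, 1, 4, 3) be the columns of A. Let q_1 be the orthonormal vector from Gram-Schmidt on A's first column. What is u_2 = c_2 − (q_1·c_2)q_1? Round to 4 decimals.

c_1 = (3, 3, 1, -4); ‖c_1‖ = 5.9161, so q_1 = (0.5071, 0.5071, 0.1690, -0.6761).
q_1·c_2 = 0.5071·(-3) + 0.5071·1 + 0.1690·4 + (-0.6761)·3 = -2.3664.
u_2 = c_2 + 2.3664·q_1 = (-1.8000, 2.2000, 4.4000, 1.4000).

u_2 = (-1.8000, 2.2000, 4.4000, 1.4000)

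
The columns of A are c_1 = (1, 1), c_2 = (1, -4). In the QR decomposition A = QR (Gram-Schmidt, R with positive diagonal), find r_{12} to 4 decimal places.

r_{12} = -2.1213

c_1 = (1, 1); ‖c_1‖ = 1.4142, so e_1 = (0.7071, 0.7071).
r_{12} = e_1·c_2 = -2.1213.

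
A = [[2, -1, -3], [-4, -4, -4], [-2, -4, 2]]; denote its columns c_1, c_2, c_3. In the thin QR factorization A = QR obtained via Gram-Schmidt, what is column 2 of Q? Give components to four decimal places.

e_2 = (-0.7909, -0.0930, -0.6048)

c_1 = (2, -4, -2); ‖c_1‖ = 4.8990, so e_1 = (0.4082, -0.8165, -0.4082).
e_1·c_2 = 0.4082·(-1) + (-0.8165)·(-4) + (-0.4082)·(-4) = 4.4907.
u_2 = c_2 − 4.4907·e_1 = (-2.8333, -0.3333, -2.1667).
‖u_2‖ = 3.5824, so e_2 = (-0.7909, -0.0930, -0.6048).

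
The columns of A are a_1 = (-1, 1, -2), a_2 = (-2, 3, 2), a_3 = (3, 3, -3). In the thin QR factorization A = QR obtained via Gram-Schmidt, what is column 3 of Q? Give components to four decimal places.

e_3 = (0.7960, 0.5970, -0.0995)

e_1 = a_1/‖a_1‖ = (-1, 1, -2)/2.4495 = (-0.4082, 0.4082, -0.8165).
r_{12} = e_1·a_2 = 0.4082.
u_2 = a_2 − 0.4082·e_1 = (-1.8333, 2.8333, 2.3333).
‖u_2‖ = 4.1028, so e_2 = (-0.4468, 0.6906, 0.5687).
r_{13} = e_1·a_3 = 2.4495; r_{23} = e_2·a_3 = -0.9749.
u_3 = a_3 − 2.4495·e_1 + 0.9749·e_2 = (3.5644, 2.6733, -0.4455).
‖u_3‖ = 4.4777, so e_3 = (0.7960, 0.5970, -0.0995).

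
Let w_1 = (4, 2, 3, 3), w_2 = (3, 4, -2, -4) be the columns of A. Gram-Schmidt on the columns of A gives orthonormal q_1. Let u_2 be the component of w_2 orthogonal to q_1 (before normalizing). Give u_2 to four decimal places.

w_1 = (4, 2, 3, 3); ‖w_1‖ = 6.1644, so q_1 = (0.6489, 0.3244, 0.4867, 0.4867).
q_1·w_2 = 0.6489·3 + 0.3244·4 + 0.4867·(-2) + 0.4867·(-4) = 0.3244.
u_2 = w_2 − 0.3244·q_1 = (2.7895, 3.8947, -2.1579, -4.1579).

u_2 = (2.7895, 3.8947, -2.1579, -4.1579)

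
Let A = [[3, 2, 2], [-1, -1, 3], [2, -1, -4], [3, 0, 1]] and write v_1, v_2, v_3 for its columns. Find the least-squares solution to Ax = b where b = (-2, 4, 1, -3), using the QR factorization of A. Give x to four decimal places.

v_1 = (3, -1, 2, 3); ‖v_1‖ = 4.7958, so e_1 = (0.6255, -0.2085, 0.4170, 0.6255).
e_1·v_2 = 0.6255·2 + (-0.2085)·(-1) + 0.4170·(-1) + 0.6255·0 = 1.0426.
u_2 = v_2 − 1.0426·e_1 = (1.3478, -0.7826, -1.4348, -0.6522).
‖u_2‖ = 2.2165, so e_2 = (0.6081, -0.3531, -0.6473, -0.2942).
e_1·v_3 = 0.6255·2 + (-0.2085)·3 + 0.4170·(-4) + 0.6255·1 = -0.4170; e_2·v_3 = 0.6081·2 + (-0.3531)·3 + (-0.6473)·(-4) + (-0.2942)·1 = 2.4519.
u_3 = v_3 + 0.4170·e_1 − 2.4519·e_2 = (0.7699, 3.7788, -2.2389, 1.9823).
‖u_3‖ = 4.8800, so e_3 = (0.1578, 0.7743, -0.4588, 0.4062).
Qᵀb = (-3.5447, -2.3931, 1.1044).
Back-substitute: x_3 = 1.1044/4.8800 = 0.2263.
x_2 = (-2.3931 − 2.4519·0.2263)/2.2165 = -1.3300.
x_1 = (-3.5447 − 1.0426·(-1.3300) + 0.4170·0.2263)/4.7958 = -0.4303.

x = (-0.4303, -1.3300, 0.2263)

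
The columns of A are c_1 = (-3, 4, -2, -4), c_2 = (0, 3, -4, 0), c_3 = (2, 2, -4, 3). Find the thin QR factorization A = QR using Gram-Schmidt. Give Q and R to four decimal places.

c_1 = (-3, 4, -2, -4); ‖c_1‖ = 6.7082, so e_1 = (-0.4472, 0.5963, -0.2981, -0.5963).
e_1·c_2 = (-0.4472)·0 + 0.5963·3 + (-0.2981)·(-4) + (-0.5963)·0 = 2.9814.
u_2 = c_2 − 2.9814·e_1 = (1.3333, 1.2222, -3.1111, 1.7778).
‖u_2‖ = 4.0139, so e_2 = (0.3322, 0.3045, -0.7751, 0.4429).
e_1·c_3 = (-0.4472)·2 + 0.5963·2 + (-0.2981)·(-4) + (-0.5963)·3 = -0.2981; e_2·c_3 = 0.3322·2 + 0.3045·2 + (-0.7751)·(-4) + 0.4429·3 = 5.7025.
u_3 = c_3 + 0.2981·e_1 − 5.7025·e_2 = (-0.0276, 0.4414, 0.3310, 0.2966).
‖u_3‖ = 0.6270, so e_3 = (-0.0440, 0.7040, 0.5280, 0.4730).

Q = [[-0.4472, 0.3322, -0.0440], [0.5963, 0.3045, 0.7040], [-0.2981, -0.7751, 0.5280], [-0.5963, 0.4429, 0.4730]], R = [[6.7082, 2.9814, -0.2981], [0.0000, 4.0139, 5.7025], [0.0000, 0.0000, 0.6270]]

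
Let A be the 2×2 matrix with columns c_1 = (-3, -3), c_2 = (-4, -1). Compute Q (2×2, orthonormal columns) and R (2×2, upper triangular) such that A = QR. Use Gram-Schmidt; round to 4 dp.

c_1 = (-3, -3); ‖c_1‖ = 4.2426, so e_1 = (-0.7071, -0.7071).
e_1·c_2 = (-0.7071)·(-4) + (-0.7071)·(-1) = 3.5355.
u_2 = c_2 − 3.5355·e_1 = (-1.5000, 1.5000).
‖u_2‖ = 2.1213, so e_2 = (-0.7071, 0.7071).

Q = [[-0.7071, -0.7071], [-0.7071, 0.7071]], R = [[4.2426, 3.5355], [0.0000, 2.1213]]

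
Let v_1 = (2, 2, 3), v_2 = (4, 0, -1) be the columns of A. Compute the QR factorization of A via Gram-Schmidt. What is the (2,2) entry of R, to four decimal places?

e_1 = v_1/‖v_1‖ = (2, 2, 3)/4.1231 = (0.4851, 0.4851, 0.7276).
r_{12} = e_1·v_2 = 1.2127.
u_2 = v_2 − 1.2127·e_1 = (3.4118, -0.5882, -1.8824).
r_{22} = ‖u_2‖ = 3.9407.

r_{22} = 3.9407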